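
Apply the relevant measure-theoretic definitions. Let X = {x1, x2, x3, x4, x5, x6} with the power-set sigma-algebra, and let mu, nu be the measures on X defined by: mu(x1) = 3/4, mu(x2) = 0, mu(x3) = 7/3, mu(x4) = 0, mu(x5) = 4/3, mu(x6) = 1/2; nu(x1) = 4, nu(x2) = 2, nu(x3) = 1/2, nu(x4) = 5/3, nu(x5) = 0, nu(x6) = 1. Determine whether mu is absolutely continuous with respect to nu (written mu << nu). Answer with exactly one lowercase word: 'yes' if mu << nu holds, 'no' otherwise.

mu << nu means: every nu-null measurable set is also mu-null; equivalently, for every atom x, if nu({x}) = 0 then mu({x}) = 0.
Checking each atom:
  x1: nu = 4 > 0 -> no constraint.
  x2: nu = 2 > 0 -> no constraint.
  x3: nu = 1/2 > 0 -> no constraint.
  x4: nu = 5/3 > 0 -> no constraint.
  x5: nu = 0, mu = 4/3 > 0 -> violates mu << nu.
  x6: nu = 1 > 0 -> no constraint.
The atom(s) x5 violate the condition (nu = 0 but mu > 0). Therefore mu is NOT absolutely continuous w.r.t. nu.

no


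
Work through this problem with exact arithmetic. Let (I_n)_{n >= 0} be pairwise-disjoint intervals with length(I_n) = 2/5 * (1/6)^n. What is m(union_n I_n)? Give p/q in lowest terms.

By countable additivity of the Lebesgue measure on pairwise disjoint measurable sets,
  m(union_{n >= 0} I_n) = sum_{n >= 0} m(I_n) = sum_{n >= 0} a * r^n,
  with a = 2/5 and r = 1/6.
Since 0 < r = 1/6 < 1, the geometric series converges:
  sum_{n >= 0} a * r^n = a / (1 - r).
  = 2/5 / (1 - 1/6)
  = 2/5 / (5/6)
  = 12/25.

12/25


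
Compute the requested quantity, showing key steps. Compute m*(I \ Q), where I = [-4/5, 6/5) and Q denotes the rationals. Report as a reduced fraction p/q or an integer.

The interval I = [-4/5, 6/5) has m(I) = 6/5 - (-4/5) = 2 (endpoints are measure-zero, so open/closed/half-open agree). Write I = (I cap Q) u (I \ Q). The rationals in I are countable, so m*(I cap Q) = 0 (cover each rational by intervals whose total length is arbitrarily small). By countable subadditivity m*(I) <= m*(I cap Q) + m*(I \ Q), hence m*(I \ Q) >= m(I) = 2. The reverse inequality m*(I \ Q) <= m*(I) = 2 is trivial since (I \ Q) is a subset of I. Therefore m*(I \ Q) = 2.

2


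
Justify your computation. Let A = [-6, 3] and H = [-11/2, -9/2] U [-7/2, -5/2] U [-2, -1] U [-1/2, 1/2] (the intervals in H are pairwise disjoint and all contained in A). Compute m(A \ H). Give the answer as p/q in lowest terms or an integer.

The ambient interval has length m(A) = 3 - (-6) = 9.
Since the holes are disjoint and sit inside A, by finite additivity
  m(H) = sum_i (b_i - a_i), and m(A \ H) = m(A) - m(H).
Computing the hole measures:
  m(H_1) = -9/2 - (-11/2) = 1.
  m(H_2) = -5/2 - (-7/2) = 1.
  m(H_3) = -1 - (-2) = 1.
  m(H_4) = 1/2 - (-1/2) = 1.
Summed: m(H) = 1 + 1 + 1 + 1 = 4.
So m(A \ H) = 9 - 4 = 5.

5


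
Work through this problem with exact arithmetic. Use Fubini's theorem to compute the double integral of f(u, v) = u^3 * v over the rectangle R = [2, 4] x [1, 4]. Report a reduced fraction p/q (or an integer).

f(u, v) is a tensor product of a function of u and a function of v, and both factors are bounded continuous (hence Lebesgue integrable) on the rectangle, so Fubini's theorem applies:
  integral_R f d(m x m) = (integral_a1^b1 u^3 du) * (integral_a2^b2 v dv).
Inner integral in u: integral_{2}^{4} u^3 du = (4^4 - 2^4)/4
  = 60.
Inner integral in v: integral_{1}^{4} v dv = (4^2 - 1^2)/2
  = 15/2.
Product: (60) * (15/2) = 450.

450


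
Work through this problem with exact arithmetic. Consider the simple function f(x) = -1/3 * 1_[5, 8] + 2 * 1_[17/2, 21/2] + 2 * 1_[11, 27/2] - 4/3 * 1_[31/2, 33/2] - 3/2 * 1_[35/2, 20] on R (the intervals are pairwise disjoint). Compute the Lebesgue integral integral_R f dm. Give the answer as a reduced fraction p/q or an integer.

For a simple function f = sum_i c_i * 1_{A_i} with disjoint A_i,
  integral f dm = sum_i c_i * m(A_i).
Lengths of the A_i:
  m(A_1) = 8 - 5 = 3.
  m(A_2) = 21/2 - 17/2 = 2.
  m(A_3) = 27/2 - 11 = 5/2.
  m(A_4) = 33/2 - 31/2 = 1.
  m(A_5) = 20 - 35/2 = 5/2.
Contributions c_i * m(A_i):
  (-1/3) * (3) = -1.
  (2) * (2) = 4.
  (2) * (5/2) = 5.
  (-4/3) * (1) = -4/3.
  (-3/2) * (5/2) = -15/4.
Total: -1 + 4 + 5 - 4/3 - 15/4 = 35/12.

35/12


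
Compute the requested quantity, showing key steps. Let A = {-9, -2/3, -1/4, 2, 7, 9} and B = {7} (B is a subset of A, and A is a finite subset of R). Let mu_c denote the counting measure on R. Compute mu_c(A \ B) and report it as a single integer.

Counting measure assigns mu_c(E) = |E| (number of elements) when E is finite. For B subset A, A \ B is the set of elements of A not in B, so |A \ B| = |A| - |B|.
|A| = 6, |B| = 1, so mu_c(A \ B) = 6 - 1 = 5.

5


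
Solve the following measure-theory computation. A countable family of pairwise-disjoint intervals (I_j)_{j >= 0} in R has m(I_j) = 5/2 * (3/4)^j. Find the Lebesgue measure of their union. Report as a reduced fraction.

By countable additivity of the Lebesgue measure on pairwise disjoint measurable sets,
  m(union_{j >= 0} I_j) = sum_{j >= 0} m(I_j) = sum_{j >= 0} a * r^j,
  with a = 5/2 and r = 3/4.
Since 0 < r = 3/4 < 1, the geometric series converges:
  sum_{j >= 0} a * r^j = a / (1 - r).
  = 5/2 / (1 - 3/4)
  = 5/2 / (1/4)
  = 10.

10


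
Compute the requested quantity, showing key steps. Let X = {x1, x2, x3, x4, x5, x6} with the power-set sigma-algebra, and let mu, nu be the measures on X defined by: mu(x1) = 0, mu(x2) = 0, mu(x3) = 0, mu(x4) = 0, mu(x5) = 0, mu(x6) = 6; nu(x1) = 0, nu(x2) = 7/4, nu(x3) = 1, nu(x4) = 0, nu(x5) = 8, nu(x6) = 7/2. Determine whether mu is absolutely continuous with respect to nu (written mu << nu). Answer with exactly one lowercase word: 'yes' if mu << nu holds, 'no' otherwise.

mu << nu means: every nu-null measurable set is also mu-null; equivalently, for every atom x, if nu({x}) = 0 then mu({x}) = 0.
Checking each atom:
  x1: nu = 0, mu = 0 -> consistent with mu << nu.
  x2: nu = 7/4 > 0 -> no constraint.
  x3: nu = 1 > 0 -> no constraint.
  x4: nu = 0, mu = 0 -> consistent with mu << nu.
  x5: nu = 8 > 0 -> no constraint.
  x6: nu = 7/2 > 0 -> no constraint.
No atom violates the condition. Therefore mu << nu.

yes


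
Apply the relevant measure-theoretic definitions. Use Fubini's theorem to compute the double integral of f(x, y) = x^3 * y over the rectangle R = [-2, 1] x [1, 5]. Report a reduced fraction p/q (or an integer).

f(x, y) is a tensor product of a function of x and a function of y, and both factors are bounded continuous (hence Lebesgue integrable) on the rectangle, so Fubini's theorem applies:
  integral_R f d(m x m) = (integral_a1^b1 x^3 dx) * (integral_a2^b2 y dy).
Inner integral in x: integral_{-2}^{1} x^3 dx = (1^4 - (-2)^4)/4
  = -15/4.
Inner integral in y: integral_{1}^{5} y dy = (5^2 - 1^2)/2
  = 12.
Product: (-15/4) * (12) = -45.

-45


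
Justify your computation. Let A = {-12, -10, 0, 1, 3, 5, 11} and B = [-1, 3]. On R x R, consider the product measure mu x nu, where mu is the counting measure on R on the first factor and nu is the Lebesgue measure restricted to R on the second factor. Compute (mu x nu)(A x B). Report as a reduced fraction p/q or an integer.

For a measurable rectangle A x B, the product measure satisfies
  (mu x nu)(A x B) = mu(A) * nu(B).
  mu(A) = 7.
  nu(B) = 4.
  (mu x nu)(A x B) = 7 * 4 = 28.

28


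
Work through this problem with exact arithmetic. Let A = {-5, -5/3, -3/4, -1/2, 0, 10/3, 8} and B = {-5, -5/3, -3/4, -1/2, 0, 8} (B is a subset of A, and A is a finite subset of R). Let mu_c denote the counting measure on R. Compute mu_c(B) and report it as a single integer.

Counting measure assigns mu_c(E) = |E| (number of elements) when E is finite.
B has 6 element(s), so mu_c(B) = 6.

6


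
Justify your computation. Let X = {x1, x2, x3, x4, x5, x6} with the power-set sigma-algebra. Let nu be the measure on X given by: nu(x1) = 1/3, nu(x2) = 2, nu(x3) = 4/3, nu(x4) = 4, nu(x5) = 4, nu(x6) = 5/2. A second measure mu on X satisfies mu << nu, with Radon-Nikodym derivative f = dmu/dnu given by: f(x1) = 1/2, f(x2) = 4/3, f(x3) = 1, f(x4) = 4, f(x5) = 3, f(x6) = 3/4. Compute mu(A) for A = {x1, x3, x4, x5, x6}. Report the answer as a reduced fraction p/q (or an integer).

By the defining property of the Radon-Nikodym derivative, for every measurable set A,
  mu(A) = integral_A f dnu.
Since nu is a discrete measure concentrated on the atoms of X, the integral over A reduces to the sum
  mu(A) = sum_{x in A} f(x) * nu({x}).
Computing each term:
  x1: f(x1) * nu(x1) = 1/2 * 1/3 = 1/6.
  x3: f(x3) * nu(x3) = 1 * 4/3 = 4/3.
  x4: f(x4) * nu(x4) = 4 * 4 = 16.
  x5: f(x5) * nu(x5) = 3 * 4 = 12.
  x6: f(x6) * nu(x6) = 3/4 * 5/2 = 15/8.
Summing: mu(A) = 1/6 + 4/3 + 16 + 12 + 15/8 = 251/8.

251/8


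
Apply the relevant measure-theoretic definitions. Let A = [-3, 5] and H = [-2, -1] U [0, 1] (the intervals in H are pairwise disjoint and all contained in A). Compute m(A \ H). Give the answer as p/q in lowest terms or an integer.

The ambient interval has length m(A) = 5 - (-3) = 8.
Since the holes are disjoint and sit inside A, by finite additivity
  m(H) = sum_i (b_i - a_i), and m(A \ H) = m(A) - m(H).
Computing the hole measures:
  m(H_1) = -1 - (-2) = 1.
  m(H_2) = 1 - 0 = 1.
Summed: m(H) = 1 + 1 = 2.
So m(A \ H) = 8 - 2 = 6.

6


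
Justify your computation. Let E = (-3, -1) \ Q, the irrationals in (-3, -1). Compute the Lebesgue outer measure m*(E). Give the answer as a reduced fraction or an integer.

The interval I = (-3, -1) has m(I) = -1 - (-3) = 2 (endpoints are measure-zero, so open/closed/half-open agree). Write I = (I cap Q) u (I \ Q). The rationals in I are countable, so m*(I cap Q) = 0 (cover each rational by intervals whose total length is arbitrarily small). By countable subadditivity m*(I) <= m*(I cap Q) + m*(I \ Q), hence m*(I \ Q) >= m(I) = 2. The reverse inequality m*(I \ Q) <= m*(I) = 2 is trivial since (I \ Q) is a subset of I. Therefore m*(I \ Q) = 2.

2


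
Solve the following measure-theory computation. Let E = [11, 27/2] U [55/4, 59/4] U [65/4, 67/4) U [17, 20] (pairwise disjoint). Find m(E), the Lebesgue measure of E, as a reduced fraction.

For pairwise disjoint intervals, m(union_i I_i) = sum_i m(I_i),
and m is invariant under swapping open/closed endpoints (single points have measure 0).
So m(E) = sum_i (b_i - a_i).
  I_1 has length 27/2 - 11 = 5/2.
  I_2 has length 59/4 - 55/4 = 1.
  I_3 has length 67/4 - 65/4 = 1/2.
  I_4 has length 20 - 17 = 3.
Summing:
  m(E) = 5/2 + 1 + 1/2 + 3 = 7.

7


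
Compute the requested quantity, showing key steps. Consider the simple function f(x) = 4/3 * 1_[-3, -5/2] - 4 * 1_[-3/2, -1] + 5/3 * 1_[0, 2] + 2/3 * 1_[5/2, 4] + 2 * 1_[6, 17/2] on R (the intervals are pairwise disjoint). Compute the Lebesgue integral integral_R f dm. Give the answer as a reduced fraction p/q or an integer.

For a simple function f = sum_i c_i * 1_{A_i} with disjoint A_i,
  integral f dm = sum_i c_i * m(A_i).
Lengths of the A_i:
  m(A_1) = -5/2 - (-3) = 1/2.
  m(A_2) = -1 - (-3/2) = 1/2.
  m(A_3) = 2 - 0 = 2.
  m(A_4) = 4 - 5/2 = 3/2.
  m(A_5) = 17/2 - 6 = 5/2.
Contributions c_i * m(A_i):
  (4/3) * (1/2) = 2/3.
  (-4) * (1/2) = -2.
  (5/3) * (2) = 10/3.
  (2/3) * (3/2) = 1.
  (2) * (5/2) = 5.
Total: 2/3 - 2 + 10/3 + 1 + 5 = 8.

8


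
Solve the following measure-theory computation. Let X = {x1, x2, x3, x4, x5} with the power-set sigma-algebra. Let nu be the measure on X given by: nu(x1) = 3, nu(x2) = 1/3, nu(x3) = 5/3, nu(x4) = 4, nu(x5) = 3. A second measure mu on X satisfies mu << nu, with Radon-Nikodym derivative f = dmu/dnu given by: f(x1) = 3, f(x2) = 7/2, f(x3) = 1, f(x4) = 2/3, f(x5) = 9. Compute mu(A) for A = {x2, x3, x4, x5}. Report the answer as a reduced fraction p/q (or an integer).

By the defining property of the Radon-Nikodym derivative, for every measurable set A,
  mu(A) = integral_A f dnu.
Since nu is a discrete measure concentrated on the atoms of X, the integral over A reduces to the sum
  mu(A) = sum_{x in A} f(x) * nu({x}).
Computing each term:
  x2: f(x2) * nu(x2) = 7/2 * 1/3 = 7/6.
  x3: f(x3) * nu(x3) = 1 * 5/3 = 5/3.
  x4: f(x4) * nu(x4) = 2/3 * 4 = 8/3.
  x5: f(x5) * nu(x5) = 9 * 3 = 27.
Summing: mu(A) = 7/6 + 5/3 + 8/3 + 27 = 65/2.

65/2


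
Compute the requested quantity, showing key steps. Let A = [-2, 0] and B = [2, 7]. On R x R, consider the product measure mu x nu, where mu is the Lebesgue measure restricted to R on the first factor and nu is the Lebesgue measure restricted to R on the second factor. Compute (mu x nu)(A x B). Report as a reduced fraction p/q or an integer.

For a measurable rectangle A x B, the product measure satisfies
  (mu x nu)(A x B) = mu(A) * nu(B).
  mu(A) = 2.
  nu(B) = 5.
  (mu x nu)(A x B) = 2 * 5 = 10.

10


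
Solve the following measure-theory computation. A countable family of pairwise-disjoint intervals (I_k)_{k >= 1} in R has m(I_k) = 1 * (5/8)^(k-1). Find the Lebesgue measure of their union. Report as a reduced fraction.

By countable additivity of the Lebesgue measure on pairwise disjoint measurable sets,
  m(union_{k >= 1} I_k) = sum_{k >= 1} m(I_k) = sum_{k >= 1} a * r^(k-1),
  with a = 1 and r = 5/8.
Since 0 < r = 5/8 < 1, the geometric series converges:
  sum_{k >= 1} a * r^(k-1) = a / (1 - r).
  = 1 / (1 - 5/8)
  = 1 / (3/8)
  = 8/3.

8/3


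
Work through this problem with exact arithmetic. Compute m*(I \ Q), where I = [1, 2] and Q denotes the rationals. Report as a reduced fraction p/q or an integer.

The interval I = [1, 2] has m(I) = 2 - 1 = 1 (endpoints are measure-zero, so open/closed/half-open agree). Write I = (I cap Q) u (I \ Q). The rationals in I are countable, so m*(I cap Q) = 0 (cover each rational by intervals whose total length is arbitrarily small). By countable subadditivity m*(I) <= m*(I cap Q) + m*(I \ Q), hence m*(I \ Q) >= m(I) = 1. The reverse inequality m*(I \ Q) <= m*(I) = 1 is trivial since (I \ Q) is a subset of I. Therefore m*(I \ Q) = 1.

1


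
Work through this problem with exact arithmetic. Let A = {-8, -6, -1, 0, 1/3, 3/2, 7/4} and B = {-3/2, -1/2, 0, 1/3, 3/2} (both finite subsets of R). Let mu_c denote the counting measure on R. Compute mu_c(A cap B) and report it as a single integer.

Counting measure on a finite set equals cardinality. mu_c(A cap B) = |A cap B| (elements appearing in both).
Enumerating the elements of A that also lie in B gives 3 element(s).
So mu_c(A cap B) = 3.

3


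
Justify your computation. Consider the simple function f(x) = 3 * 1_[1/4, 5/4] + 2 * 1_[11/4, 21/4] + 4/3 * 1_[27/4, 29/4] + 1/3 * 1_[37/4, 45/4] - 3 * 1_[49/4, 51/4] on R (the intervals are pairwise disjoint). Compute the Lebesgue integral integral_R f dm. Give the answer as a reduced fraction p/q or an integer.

For a simple function f = sum_i c_i * 1_{A_i} with disjoint A_i,
  integral f dm = sum_i c_i * m(A_i).
Lengths of the A_i:
  m(A_1) = 5/4 - 1/4 = 1.
  m(A_2) = 21/4 - 11/4 = 5/2.
  m(A_3) = 29/4 - 27/4 = 1/2.
  m(A_4) = 45/4 - 37/4 = 2.
  m(A_5) = 51/4 - 49/4 = 1/2.
Contributions c_i * m(A_i):
  (3) * (1) = 3.
  (2) * (5/2) = 5.
  (4/3) * (1/2) = 2/3.
  (1/3) * (2) = 2/3.
  (-3) * (1/2) = -3/2.
Total: 3 + 5 + 2/3 + 2/3 - 3/2 = 47/6.

47/6


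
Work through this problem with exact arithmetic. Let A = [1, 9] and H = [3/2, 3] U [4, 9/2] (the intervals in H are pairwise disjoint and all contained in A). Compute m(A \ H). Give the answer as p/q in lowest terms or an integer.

The ambient interval has length m(A) = 9 - 1 = 8.
Since the holes are disjoint and sit inside A, by finite additivity
  m(H) = sum_i (b_i - a_i), and m(A \ H) = m(A) - m(H).
Computing the hole measures:
  m(H_1) = 3 - 3/2 = 3/2.
  m(H_2) = 9/2 - 4 = 1/2.
Summed: m(H) = 3/2 + 1/2 = 2.
So m(A \ H) = 8 - 2 = 6.

6


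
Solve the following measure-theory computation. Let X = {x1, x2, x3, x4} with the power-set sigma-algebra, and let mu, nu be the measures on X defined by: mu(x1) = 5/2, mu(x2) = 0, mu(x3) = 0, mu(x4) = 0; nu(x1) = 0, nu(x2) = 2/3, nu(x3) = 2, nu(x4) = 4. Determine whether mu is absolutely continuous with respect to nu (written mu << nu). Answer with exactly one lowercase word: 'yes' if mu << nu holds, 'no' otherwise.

mu << nu means: every nu-null measurable set is also mu-null; equivalently, for every atom x, if nu({x}) = 0 then mu({x}) = 0.
Checking each atom:
  x1: nu = 0, mu = 5/2 > 0 -> violates mu << nu.
  x2: nu = 2/3 > 0 -> no constraint.
  x3: nu = 2 > 0 -> no constraint.
  x4: nu = 4 > 0 -> no constraint.
The atom(s) x1 violate the condition (nu = 0 but mu > 0). Therefore mu is NOT absolutely continuous w.r.t. nu.

no


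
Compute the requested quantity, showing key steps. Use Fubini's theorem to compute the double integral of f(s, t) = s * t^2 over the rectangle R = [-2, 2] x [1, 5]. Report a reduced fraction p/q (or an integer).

f(s, t) is a tensor product of a function of s and a function of t, and both factors are bounded continuous (hence Lebesgue integrable) on the rectangle, so Fubini's theorem applies:
  integral_R f d(m x m) = (integral_a1^b1 s ds) * (integral_a2^b2 t^2 dt).
Inner integral in s: integral_{-2}^{2} s ds = (2^2 - (-2)^2)/2
  = 0.
Inner integral in t: integral_{1}^{5} t^2 dt = (5^3 - 1^3)/3
  = 124/3.
Product: (0) * (124/3) = 0.

0


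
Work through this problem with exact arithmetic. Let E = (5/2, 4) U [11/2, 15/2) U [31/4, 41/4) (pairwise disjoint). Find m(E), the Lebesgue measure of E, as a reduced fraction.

For pairwise disjoint intervals, m(union_i I_i) = sum_i m(I_i),
and m is invariant under swapping open/closed endpoints (single points have measure 0).
So m(E) = sum_i (b_i - a_i).
  I_1 has length 4 - 5/2 = 3/2.
  I_2 has length 15/2 - 11/2 = 2.
  I_3 has length 41/4 - 31/4 = 5/2.
Summing:
  m(E) = 3/2 + 2 + 5/2 = 6.

6


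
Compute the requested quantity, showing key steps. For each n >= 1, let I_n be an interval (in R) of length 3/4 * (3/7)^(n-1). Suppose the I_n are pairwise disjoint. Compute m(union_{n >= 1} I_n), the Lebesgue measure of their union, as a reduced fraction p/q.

By countable additivity of the Lebesgue measure on pairwise disjoint measurable sets,
  m(union_{n >= 1} I_n) = sum_{n >= 1} m(I_n) = sum_{n >= 1} a * r^(n-1),
  with a = 3/4 and r = 3/7.
Since 0 < r = 3/7 < 1, the geometric series converges:
  sum_{n >= 1} a * r^(n-1) = a / (1 - r).
  = 3/4 / (1 - 3/7)
  = 3/4 / (4/7)
  = 21/16.

21/16


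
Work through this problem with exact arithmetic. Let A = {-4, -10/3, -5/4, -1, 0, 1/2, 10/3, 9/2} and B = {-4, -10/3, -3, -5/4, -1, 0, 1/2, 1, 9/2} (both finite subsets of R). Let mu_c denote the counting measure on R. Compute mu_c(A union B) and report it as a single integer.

Counting measure on a finite set equals cardinality. By inclusion-exclusion, |A union B| = |A| + |B| - |A cap B|.
|A| = 8, |B| = 9, |A cap B| = 7.
So mu_c(A union B) = 8 + 9 - 7 = 10.

10


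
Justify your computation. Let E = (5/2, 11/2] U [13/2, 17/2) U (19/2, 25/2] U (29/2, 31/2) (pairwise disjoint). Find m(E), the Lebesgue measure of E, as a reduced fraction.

For pairwise disjoint intervals, m(union_i I_i) = sum_i m(I_i),
and m is invariant under swapping open/closed endpoints (single points have measure 0).
So m(E) = sum_i (b_i - a_i).
  I_1 has length 11/2 - 5/2 = 3.
  I_2 has length 17/2 - 13/2 = 2.
  I_3 has length 25/2 - 19/2 = 3.
  I_4 has length 31/2 - 29/2 = 1.
Summing:
  m(E) = 3 + 2 + 3 + 1 = 9.

9


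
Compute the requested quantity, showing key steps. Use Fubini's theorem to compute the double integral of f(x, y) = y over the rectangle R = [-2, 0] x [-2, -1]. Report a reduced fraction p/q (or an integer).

f(x, y) is a tensor product of a function of x and a function of y, and both factors are bounded continuous (hence Lebesgue integrable) on the rectangle, so Fubini's theorem applies:
  integral_R f d(m x m) = (integral_a1^b1 1 dx) * (integral_a2^b2 y dy).
Inner integral in x: integral_{-2}^{0} 1 dx = (0^1 - (-2)^1)/1
  = 2.
Inner integral in y: integral_{-2}^{-1} y dy = ((-1)^2 - (-2)^2)/2
  = -3/2.
Product: (2) * (-3/2) = -3.

-3


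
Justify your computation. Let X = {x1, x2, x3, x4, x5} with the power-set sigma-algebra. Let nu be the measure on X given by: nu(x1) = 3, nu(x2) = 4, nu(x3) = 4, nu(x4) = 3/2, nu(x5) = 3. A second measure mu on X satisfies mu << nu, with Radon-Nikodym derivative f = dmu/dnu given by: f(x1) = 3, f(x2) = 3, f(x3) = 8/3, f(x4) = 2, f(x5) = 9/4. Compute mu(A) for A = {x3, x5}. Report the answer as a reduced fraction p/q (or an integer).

By the defining property of the Radon-Nikodym derivative, for every measurable set A,
  mu(A) = integral_A f dnu.
Since nu is a discrete measure concentrated on the atoms of X, the integral over A reduces to the sum
  mu(A) = sum_{x in A} f(x) * nu({x}).
Computing each term:
  x3: f(x3) * nu(x3) = 8/3 * 4 = 32/3.
  x5: f(x5) * nu(x5) = 9/4 * 3 = 27/4.
Summing: mu(A) = 32/3 + 27/4 = 209/12.

209/12


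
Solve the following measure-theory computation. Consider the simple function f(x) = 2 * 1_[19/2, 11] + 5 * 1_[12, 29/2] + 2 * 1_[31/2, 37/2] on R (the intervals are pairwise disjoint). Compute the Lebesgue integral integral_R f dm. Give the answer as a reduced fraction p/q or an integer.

For a simple function f = sum_i c_i * 1_{A_i} with disjoint A_i,
  integral f dm = sum_i c_i * m(A_i).
Lengths of the A_i:
  m(A_1) = 11 - 19/2 = 3/2.
  m(A_2) = 29/2 - 12 = 5/2.
  m(A_3) = 37/2 - 31/2 = 3.
Contributions c_i * m(A_i):
  (2) * (3/2) = 3.
  (5) * (5/2) = 25/2.
  (2) * (3) = 6.
Total: 3 + 25/2 + 6 = 43/2.

43/2


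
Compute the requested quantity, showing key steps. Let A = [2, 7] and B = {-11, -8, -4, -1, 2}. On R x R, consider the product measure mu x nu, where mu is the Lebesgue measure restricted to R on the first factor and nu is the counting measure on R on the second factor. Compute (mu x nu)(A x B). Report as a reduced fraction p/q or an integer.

For a measurable rectangle A x B, the product measure satisfies
  (mu x nu)(A x B) = mu(A) * nu(B).
  mu(A) = 5.
  nu(B) = 5.
  (mu x nu)(A x B) = 5 * 5 = 25.

25


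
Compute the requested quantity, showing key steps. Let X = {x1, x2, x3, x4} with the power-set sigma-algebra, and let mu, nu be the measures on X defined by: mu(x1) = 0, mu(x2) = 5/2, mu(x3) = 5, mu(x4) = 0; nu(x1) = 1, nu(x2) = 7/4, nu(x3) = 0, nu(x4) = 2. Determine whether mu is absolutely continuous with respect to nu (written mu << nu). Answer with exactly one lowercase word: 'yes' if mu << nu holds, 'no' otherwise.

mu << nu means: every nu-null measurable set is also mu-null; equivalently, for every atom x, if nu({x}) = 0 then mu({x}) = 0.
Checking each atom:
  x1: nu = 1 > 0 -> no constraint.
  x2: nu = 7/4 > 0 -> no constraint.
  x3: nu = 0, mu = 5 > 0 -> violates mu << nu.
  x4: nu = 2 > 0 -> no constraint.
The atom(s) x3 violate the condition (nu = 0 but mu > 0). Therefore mu is NOT absolutely continuous w.r.t. nu.

no


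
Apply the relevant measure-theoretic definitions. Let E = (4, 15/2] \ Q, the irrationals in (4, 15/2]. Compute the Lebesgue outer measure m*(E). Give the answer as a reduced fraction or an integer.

The interval I = (4, 15/2] has m(I) = 15/2 - 4 = 7/2 (endpoints are measure-zero, so open/closed/half-open agree). Write I = (I cap Q) u (I \ Q). The rationals in I are countable, so m*(I cap Q) = 0 (cover each rational by intervals whose total length is arbitrarily small). By countable subadditivity m*(I) <= m*(I cap Q) + m*(I \ Q), hence m*(I \ Q) >= m(I) = 7/2. The reverse inequality m*(I \ Q) <= m*(I) = 7/2 is trivial since (I \ Q) is a subset of I. Therefore m*(I \ Q) = 7/2.

7/2


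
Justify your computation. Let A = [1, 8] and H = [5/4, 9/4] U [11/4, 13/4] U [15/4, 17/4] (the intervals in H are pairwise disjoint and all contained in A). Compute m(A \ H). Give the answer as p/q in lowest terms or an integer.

The ambient interval has length m(A) = 8 - 1 = 7.
Since the holes are disjoint and sit inside A, by finite additivity
  m(H) = sum_i (b_i - a_i), and m(A \ H) = m(A) - m(H).
Computing the hole measures:
  m(H_1) = 9/4 - 5/4 = 1.
  m(H_2) = 13/4 - 11/4 = 1/2.
  m(H_3) = 17/4 - 15/4 = 1/2.
Summed: m(H) = 1 + 1/2 + 1/2 = 2.
So m(A \ H) = 7 - 2 = 5.

5


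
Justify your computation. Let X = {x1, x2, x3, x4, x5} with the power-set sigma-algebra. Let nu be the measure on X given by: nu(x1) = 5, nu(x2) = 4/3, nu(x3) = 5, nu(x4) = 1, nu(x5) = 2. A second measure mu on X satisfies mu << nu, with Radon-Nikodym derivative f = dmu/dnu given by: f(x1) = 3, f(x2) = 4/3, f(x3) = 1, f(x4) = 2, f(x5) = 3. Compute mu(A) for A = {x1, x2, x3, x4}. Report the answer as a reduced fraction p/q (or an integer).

By the defining property of the Radon-Nikodym derivative, for every measurable set A,
  mu(A) = integral_A f dnu.
Since nu is a discrete measure concentrated on the atoms of X, the integral over A reduces to the sum
  mu(A) = sum_{x in A} f(x) * nu({x}).
Computing each term:
  x1: f(x1) * nu(x1) = 3 * 5 = 15.
  x2: f(x2) * nu(x2) = 4/3 * 4/3 = 16/9.
  x3: f(x3) * nu(x3) = 1 * 5 = 5.
  x4: f(x4) * nu(x4) = 2 * 1 = 2.
Summing: mu(A) = 15 + 16/9 + 5 + 2 = 214/9.

214/9


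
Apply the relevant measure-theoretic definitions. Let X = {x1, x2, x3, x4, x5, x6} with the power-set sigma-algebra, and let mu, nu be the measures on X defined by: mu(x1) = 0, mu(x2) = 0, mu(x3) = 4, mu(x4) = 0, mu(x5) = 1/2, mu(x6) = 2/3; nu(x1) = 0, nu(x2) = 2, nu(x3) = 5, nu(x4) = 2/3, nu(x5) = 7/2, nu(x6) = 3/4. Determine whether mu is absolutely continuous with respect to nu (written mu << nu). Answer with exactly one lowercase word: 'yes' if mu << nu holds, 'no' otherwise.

mu << nu means: every nu-null measurable set is also mu-null; equivalently, for every atom x, if nu({x}) = 0 then mu({x}) = 0.
Checking each atom:
  x1: nu = 0, mu = 0 -> consistent with mu << nu.
  x2: nu = 2 > 0 -> no constraint.
  x3: nu = 5 > 0 -> no constraint.
  x4: nu = 2/3 > 0 -> no constraint.
  x5: nu = 7/2 > 0 -> no constraint.
  x6: nu = 3/4 > 0 -> no constraint.
No atom violates the condition. Therefore mu << nu.

yes


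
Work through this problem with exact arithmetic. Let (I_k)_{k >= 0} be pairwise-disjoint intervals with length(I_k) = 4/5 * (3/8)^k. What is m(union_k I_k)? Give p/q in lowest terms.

By countable additivity of the Lebesgue measure on pairwise disjoint measurable sets,
  m(union_{k >= 0} I_k) = sum_{k >= 0} m(I_k) = sum_{k >= 0} a * r^k,
  with a = 4/5 and r = 3/8.
Since 0 < r = 3/8 < 1, the geometric series converges:
  sum_{k >= 0} a * r^k = a / (1 - r).
  = 4/5 / (1 - 3/8)
  = 4/5 / (5/8)
  = 32/25.

32/25


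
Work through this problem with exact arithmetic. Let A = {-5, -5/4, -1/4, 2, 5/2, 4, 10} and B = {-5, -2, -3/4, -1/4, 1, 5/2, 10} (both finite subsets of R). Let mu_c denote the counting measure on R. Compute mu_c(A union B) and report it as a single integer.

Counting measure on a finite set equals cardinality. By inclusion-exclusion, |A union B| = |A| + |B| - |A cap B|.
|A| = 7, |B| = 7, |A cap B| = 4.
So mu_c(A union B) = 7 + 7 - 4 = 10.

10


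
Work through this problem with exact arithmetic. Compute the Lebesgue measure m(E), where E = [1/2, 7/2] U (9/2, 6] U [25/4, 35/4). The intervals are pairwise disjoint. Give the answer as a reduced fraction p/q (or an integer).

For pairwise disjoint intervals, m(union_i I_i) = sum_i m(I_i),
and m is invariant under swapping open/closed endpoints (single points have measure 0).
So m(E) = sum_i (b_i - a_i).
  I_1 has length 7/2 - 1/2 = 3.
  I_2 has length 6 - 9/2 = 3/2.
  I_3 has length 35/4 - 25/4 = 5/2.
Summing:
  m(E) = 3 + 3/2 + 5/2 = 7.

7


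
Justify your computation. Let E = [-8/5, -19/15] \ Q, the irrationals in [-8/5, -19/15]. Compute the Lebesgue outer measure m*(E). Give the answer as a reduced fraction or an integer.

The interval I = [-8/5, -19/15] has m(I) = -19/15 - (-8/5) = 1/3 (endpoints are measure-zero, so open/closed/half-open agree). Write I = (I cap Q) u (I \ Q). The rationals in I are countable, so m*(I cap Q) = 0 (cover each rational by intervals whose total length is arbitrarily small). By countable subadditivity m*(I) <= m*(I cap Q) + m*(I \ Q), hence m*(I \ Q) >= m(I) = 1/3. The reverse inequality m*(I \ Q) <= m*(I) = 1/3 is trivial since (I \ Q) is a subset of I. Therefore m*(I \ Q) = 1/3.

1/3


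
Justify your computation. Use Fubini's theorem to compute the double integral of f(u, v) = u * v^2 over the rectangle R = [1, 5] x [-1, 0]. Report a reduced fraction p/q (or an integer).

f(u, v) is a tensor product of a function of u and a function of v, and both factors are bounded continuous (hence Lebesgue integrable) on the rectangle, so Fubini's theorem applies:
  integral_R f d(m x m) = (integral_a1^b1 u du) * (integral_a2^b2 v^2 dv).
Inner integral in u: integral_{1}^{5} u du = (5^2 - 1^2)/2
  = 12.
Inner integral in v: integral_{-1}^{0} v^2 dv = (0^3 - (-1)^3)/3
  = 1/3.
Product: (12) * (1/3) = 4.

4


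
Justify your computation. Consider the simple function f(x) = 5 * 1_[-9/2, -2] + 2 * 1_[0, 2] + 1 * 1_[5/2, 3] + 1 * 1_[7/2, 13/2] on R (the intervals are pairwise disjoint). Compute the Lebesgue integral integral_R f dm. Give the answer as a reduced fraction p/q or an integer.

For a simple function f = sum_i c_i * 1_{A_i} with disjoint A_i,
  integral f dm = sum_i c_i * m(A_i).
Lengths of the A_i:
  m(A_1) = -2 - (-9/2) = 5/2.
  m(A_2) = 2 - 0 = 2.
  m(A_3) = 3 - 5/2 = 1/2.
  m(A_4) = 13/2 - 7/2 = 3.
Contributions c_i * m(A_i):
  (5) * (5/2) = 25/2.
  (2) * (2) = 4.
  (1) * (1/2) = 1/2.
  (1) * (3) = 3.
Total: 25/2 + 4 + 1/2 + 3 = 20.

20


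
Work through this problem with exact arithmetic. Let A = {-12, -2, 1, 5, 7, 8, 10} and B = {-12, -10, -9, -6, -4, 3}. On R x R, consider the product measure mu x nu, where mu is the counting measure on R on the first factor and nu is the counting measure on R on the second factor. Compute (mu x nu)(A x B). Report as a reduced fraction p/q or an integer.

For a measurable rectangle A x B, the product measure satisfies
  (mu x nu)(A x B) = mu(A) * nu(B).
  mu(A) = 7.
  nu(B) = 6.
  (mu x nu)(A x B) = 7 * 6 = 42.

42


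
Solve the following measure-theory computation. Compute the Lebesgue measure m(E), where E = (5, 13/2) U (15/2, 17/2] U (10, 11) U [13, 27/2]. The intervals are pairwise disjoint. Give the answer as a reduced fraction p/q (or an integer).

For pairwise disjoint intervals, m(union_i I_i) = sum_i m(I_i),
and m is invariant under swapping open/closed endpoints (single points have measure 0).
So m(E) = sum_i (b_i - a_i).
  I_1 has length 13/2 - 5 = 3/2.
  I_2 has length 17/2 - 15/2 = 1.
  I_3 has length 11 - 10 = 1.
  I_4 has length 27/2 - 13 = 1/2.
Summing:
  m(E) = 3/2 + 1 + 1 + 1/2 = 4.

4


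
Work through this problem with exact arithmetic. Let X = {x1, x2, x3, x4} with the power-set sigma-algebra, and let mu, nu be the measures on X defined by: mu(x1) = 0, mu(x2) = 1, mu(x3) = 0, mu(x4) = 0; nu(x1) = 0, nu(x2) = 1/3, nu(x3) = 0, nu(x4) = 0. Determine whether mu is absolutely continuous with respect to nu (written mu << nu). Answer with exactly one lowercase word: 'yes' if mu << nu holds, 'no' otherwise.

mu << nu means: every nu-null measurable set is also mu-null; equivalently, for every atom x, if nu({x}) = 0 then mu({x}) = 0.
Checking each atom:
  x1: nu = 0, mu = 0 -> consistent with mu << nu.
  x2: nu = 1/3 > 0 -> no constraint.
  x3: nu = 0, mu = 0 -> consistent with mu << nu.
  x4: nu = 0, mu = 0 -> consistent with mu << nu.
No atom violates the condition. Therefore mu << nu.

yes


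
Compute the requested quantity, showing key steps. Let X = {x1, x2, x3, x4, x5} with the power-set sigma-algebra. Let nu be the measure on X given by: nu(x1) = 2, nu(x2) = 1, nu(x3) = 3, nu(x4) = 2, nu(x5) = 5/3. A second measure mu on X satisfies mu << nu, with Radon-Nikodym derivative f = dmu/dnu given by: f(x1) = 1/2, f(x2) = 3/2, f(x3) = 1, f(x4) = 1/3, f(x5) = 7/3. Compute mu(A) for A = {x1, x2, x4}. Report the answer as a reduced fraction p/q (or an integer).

By the defining property of the Radon-Nikodym derivative, for every measurable set A,
  mu(A) = integral_A f dnu.
Since nu is a discrete measure concentrated on the atoms of X, the integral over A reduces to the sum
  mu(A) = sum_{x in A} f(x) * nu({x}).
Computing each term:
  x1: f(x1) * nu(x1) = 1/2 * 2 = 1.
  x2: f(x2) * nu(x2) = 3/2 * 1 = 3/2.
  x4: f(x4) * nu(x4) = 1/3 * 2 = 2/3.
Summing: mu(A) = 1 + 3/2 + 2/3 = 19/6.

19/6


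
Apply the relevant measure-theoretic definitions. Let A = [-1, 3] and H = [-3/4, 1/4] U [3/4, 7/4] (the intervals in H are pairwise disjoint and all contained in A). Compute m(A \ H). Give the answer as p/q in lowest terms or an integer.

The ambient interval has length m(A) = 3 - (-1) = 4.
Since the holes are disjoint and sit inside A, by finite additivity
  m(H) = sum_i (b_i - a_i), and m(A \ H) = m(A) - m(H).
Computing the hole measures:
  m(H_1) = 1/4 - (-3/4) = 1.
  m(H_2) = 7/4 - 3/4 = 1.
Summed: m(H) = 1 + 1 = 2.
So m(A \ H) = 4 - 2 = 2.

2


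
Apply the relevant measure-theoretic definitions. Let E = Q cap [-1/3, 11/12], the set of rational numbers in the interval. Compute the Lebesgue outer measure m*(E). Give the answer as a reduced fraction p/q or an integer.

Q cap [-1/3, 11/12] is countable; list its elements as q_1, q_2, ... . Fix eps > 0 and cover the k-th point by an interval of length eps * 2^(-k). The cover has total length eps * sum_{k>=1} 2^(-k) = eps, so by definition of outer measure m*(Q cap [-1/3, 11/12]) <= eps. Since eps was arbitrary and m* >= 0, the outer measure is 0.

0


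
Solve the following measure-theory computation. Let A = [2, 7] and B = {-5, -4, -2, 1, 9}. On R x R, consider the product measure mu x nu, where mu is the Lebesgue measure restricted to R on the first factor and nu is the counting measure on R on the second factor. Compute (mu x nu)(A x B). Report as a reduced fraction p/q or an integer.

For a measurable rectangle A x B, the product measure satisfies
  (mu x nu)(A x B) = mu(A) * nu(B).
  mu(A) = 5.
  nu(B) = 5.
  (mu x nu)(A x B) = 5 * 5 = 25.

25


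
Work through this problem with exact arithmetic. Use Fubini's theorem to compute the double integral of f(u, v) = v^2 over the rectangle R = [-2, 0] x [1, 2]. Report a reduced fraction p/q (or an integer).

f(u, v) is a tensor product of a function of u and a function of v, and both factors are bounded continuous (hence Lebesgue integrable) on the rectangle, so Fubini's theorem applies:
  integral_R f d(m x m) = (integral_a1^b1 1 du) * (integral_a2^b2 v^2 dv).
Inner integral in u: integral_{-2}^{0} 1 du = (0^1 - (-2)^1)/1
  = 2.
Inner integral in v: integral_{1}^{2} v^2 dv = (2^3 - 1^3)/3
  = 7/3.
Product: (2) * (7/3) = 14/3.

14/3


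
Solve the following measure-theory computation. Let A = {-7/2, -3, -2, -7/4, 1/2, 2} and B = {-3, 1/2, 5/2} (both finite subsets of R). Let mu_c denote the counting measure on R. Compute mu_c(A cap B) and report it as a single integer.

Counting measure on a finite set equals cardinality. mu_c(A cap B) = |A cap B| (elements appearing in both).
Enumerating the elements of A that also lie in B gives 2 element(s).
So mu_c(A cap B) = 2.

2


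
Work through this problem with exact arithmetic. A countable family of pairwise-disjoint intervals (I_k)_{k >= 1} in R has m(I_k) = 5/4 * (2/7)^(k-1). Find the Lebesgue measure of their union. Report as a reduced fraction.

By countable additivity of the Lebesgue measure on pairwise disjoint measurable sets,
  m(union_{k >= 1} I_k) = sum_{k >= 1} m(I_k) = sum_{k >= 1} a * r^(k-1),
  with a = 5/4 and r = 2/7.
Since 0 < r = 2/7 < 1, the geometric series converges:
  sum_{k >= 1} a * r^(k-1) = a / (1 - r).
  = 5/4 / (1 - 2/7)
  = 5/4 / (5/7)
  = 7/4.

7/4


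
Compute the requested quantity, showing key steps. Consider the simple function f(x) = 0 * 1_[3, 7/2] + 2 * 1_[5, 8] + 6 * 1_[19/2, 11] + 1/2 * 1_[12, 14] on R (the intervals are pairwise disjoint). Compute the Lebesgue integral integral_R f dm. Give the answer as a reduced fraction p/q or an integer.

For a simple function f = sum_i c_i * 1_{A_i} with disjoint A_i,
  integral f dm = sum_i c_i * m(A_i).
Lengths of the A_i:
  m(A_1) = 7/2 - 3 = 1/2.
  m(A_2) = 8 - 5 = 3.
  m(A_3) = 11 - 19/2 = 3/2.
  m(A_4) = 14 - 12 = 2.
Contributions c_i * m(A_i):
  (0) * (1/2) = 0.
  (2) * (3) = 6.
  (6) * (3/2) = 9.
  (1/2) * (2) = 1.
Total: 0 + 6 + 9 + 1 = 16.

16


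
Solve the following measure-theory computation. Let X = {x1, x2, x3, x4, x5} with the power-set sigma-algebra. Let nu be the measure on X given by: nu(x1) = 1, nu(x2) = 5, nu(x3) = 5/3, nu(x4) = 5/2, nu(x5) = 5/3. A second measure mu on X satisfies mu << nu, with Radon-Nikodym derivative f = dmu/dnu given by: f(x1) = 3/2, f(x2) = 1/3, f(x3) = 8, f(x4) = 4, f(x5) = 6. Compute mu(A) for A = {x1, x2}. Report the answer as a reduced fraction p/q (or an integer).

By the defining property of the Radon-Nikodym derivative, for every measurable set A,
  mu(A) = integral_A f dnu.
Since nu is a discrete measure concentrated on the atoms of X, the integral over A reduces to the sum
  mu(A) = sum_{x in A} f(x) * nu({x}).
Computing each term:
  x1: f(x1) * nu(x1) = 3/2 * 1 = 3/2.
  x2: f(x2) * nu(x2) = 1/3 * 5 = 5/3.
Summing: mu(A) = 3/2 + 5/3 = 19/6.

19/6


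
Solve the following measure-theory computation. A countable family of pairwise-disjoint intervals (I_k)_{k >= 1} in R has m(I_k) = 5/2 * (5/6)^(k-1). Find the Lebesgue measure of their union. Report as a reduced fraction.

By countable additivity of the Lebesgue measure on pairwise disjoint measurable sets,
  m(union_{k >= 1} I_k) = sum_{k >= 1} m(I_k) = sum_{k >= 1} a * r^(k-1),
  with a = 5/2 and r = 5/6.
Since 0 < r = 5/6 < 1, the geometric series converges:
  sum_{k >= 1} a * r^(k-1) = a / (1 - r).
  = 5/2 / (1 - 5/6)
  = 5/2 / (1/6)
  = 15.

15


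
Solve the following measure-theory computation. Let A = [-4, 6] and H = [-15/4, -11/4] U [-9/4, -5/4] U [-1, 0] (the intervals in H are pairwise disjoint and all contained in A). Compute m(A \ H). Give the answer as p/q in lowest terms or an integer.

The ambient interval has length m(A) = 6 - (-4) = 10.
Since the holes are disjoint and sit inside A, by finite additivity
  m(H) = sum_i (b_i - a_i), and m(A \ H) = m(A) - m(H).
Computing the hole measures:
  m(H_1) = -11/4 - (-15/4) = 1.
  m(H_2) = -5/4 - (-9/4) = 1.
  m(H_3) = 0 - (-1) = 1.
Summed: m(H) = 1 + 1 + 1 = 3.
So m(A \ H) = 10 - 3 = 7.

7


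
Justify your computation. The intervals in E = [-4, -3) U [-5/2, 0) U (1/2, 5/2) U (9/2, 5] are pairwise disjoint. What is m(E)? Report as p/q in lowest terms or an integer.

For pairwise disjoint intervals, m(union_i I_i) = sum_i m(I_i),
and m is invariant under swapping open/closed endpoints (single points have measure 0).
So m(E) = sum_i (b_i - a_i).
  I_1 has length -3 - (-4) = 1.
  I_2 has length 0 - (-5/2) = 5/2.
  I_3 has length 5/2 - 1/2 = 2.
  I_4 has length 5 - 9/2 = 1/2.
Summing:
  m(E) = 1 + 5/2 + 2 + 1/2 = 6.

6


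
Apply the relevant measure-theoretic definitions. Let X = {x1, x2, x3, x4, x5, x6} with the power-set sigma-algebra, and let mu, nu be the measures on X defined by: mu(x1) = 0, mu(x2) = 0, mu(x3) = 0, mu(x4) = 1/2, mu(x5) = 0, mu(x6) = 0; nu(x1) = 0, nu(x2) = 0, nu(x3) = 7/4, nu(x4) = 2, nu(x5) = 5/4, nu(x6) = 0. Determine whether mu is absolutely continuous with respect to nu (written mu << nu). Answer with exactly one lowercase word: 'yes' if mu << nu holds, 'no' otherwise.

mu << nu means: every nu-null measurable set is also mu-null; equivalently, for every atom x, if nu({x}) = 0 then mu({x}) = 0.
Checking each atom:
  x1: nu = 0, mu = 0 -> consistent with mu << nu.
  x2: nu = 0, mu = 0 -> consistent with mu << nu.
  x3: nu = 7/4 > 0 -> no constraint.
  x4: nu = 2 > 0 -> no constraint.
  x5: nu = 5/4 > 0 -> no constraint.
  x6: nu = 0, mu = 0 -> consistent with mu << nu.
No atom violates the condition. Therefore mu << nu.

yes


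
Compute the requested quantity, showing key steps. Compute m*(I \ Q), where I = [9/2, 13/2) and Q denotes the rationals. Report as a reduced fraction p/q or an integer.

The interval I = [9/2, 13/2) has m(I) = 13/2 - 9/2 = 2 (endpoints are measure-zero, so open/closed/half-open agree). Write I = (I cap Q) u (I \ Q). The rationals in I are countable, so m*(I cap Q) = 0 (cover each rational by intervals whose total length is arbitrarily small). By countable subadditivity m*(I) <= m*(I cap Q) + m*(I \ Q), hence m*(I \ Q) >= m(I) = 2. The reverse inequality m*(I \ Q) <= m*(I) = 2 is trivial since (I \ Q) is a subset of I. Therefore m*(I \ Q) = 2.

2
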